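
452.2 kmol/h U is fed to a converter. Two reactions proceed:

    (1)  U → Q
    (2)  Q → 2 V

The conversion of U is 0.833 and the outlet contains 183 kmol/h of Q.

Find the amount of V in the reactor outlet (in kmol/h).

Conversion of U: U consumed = 1ξ₁ = 0.833 × 452.2 → ξ₁ = 376.7 kmol/h.
Q balance: n_Q = 0 + 1ξ₁ − 1ξ₂ = 183 → ξ₂ = (1·376.7 − 183)/1 = 193.7 kmol/h.
Outlet amounts (n = n₀ + Σ ν·ξ):
  U: 452.2 − 1(376.7) = 75.52
  Q: 0 + 1(376.7) − 1(193.7) = 183
  V: 0 + 2(193.7) = 387.4

387 kmol/h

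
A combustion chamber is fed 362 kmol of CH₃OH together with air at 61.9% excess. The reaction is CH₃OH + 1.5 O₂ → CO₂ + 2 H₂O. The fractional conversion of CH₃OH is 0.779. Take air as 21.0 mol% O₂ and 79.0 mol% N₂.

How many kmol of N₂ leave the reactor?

3310 kmol

Stoichiometric O₂ = 1.5 × 362 = 543 kmol; O₂ fed = 543 × 1.619 = 879.1 kmol.
N₂ fed = 879.1 × 79/21 = 3307 kmol.
Fuel reacted = 0.779 × 362 → ξ = 282 kmol.
Outlet (n = n₀ + ν ξ):
  CH₃OH: 362 − 1(282) = 80
  O₂: 879.1 − 1.5(282) = 456.1
  N₂: 3307 (inert)
  CO₂: 0 + 1(282) = 282
  H₂O: 0 + 2(282) = 564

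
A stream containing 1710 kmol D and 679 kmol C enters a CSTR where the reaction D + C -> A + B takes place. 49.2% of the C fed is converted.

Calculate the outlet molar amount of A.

334 kmol

C reacted = 0.492 × 679 = 334.1 kmol; ν_C = −1, so ξ = 334.1/1 = 334.1 kmol.
Outlet amounts (n = n₀ + ν ξ):
  D: 1710 − 1(334.1) = 1376
  C: 679 − 1(334.1) = 344.9
  A: 0 + 1(334.1) = 334.1
  B: 0 + 1(334.1) = 334.1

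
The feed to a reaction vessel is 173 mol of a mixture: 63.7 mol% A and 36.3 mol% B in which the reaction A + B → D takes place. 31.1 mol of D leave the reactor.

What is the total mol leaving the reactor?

142 mol

For D: n = n₀ + 1ξ → 31.1 = 0 + 1ξ, giving ξ = 31.1 mol.
Outlet amounts (n = n₀ + ν ξ):
  A: 110.2 − 1(31.1) = 79.1
  B: 62.8 − 1(31.1) = 31.7
  D: 0 + 1(31.1) = 31.1
Total out = 79.1 + 31.7 + 31.1 = 141.9 mol.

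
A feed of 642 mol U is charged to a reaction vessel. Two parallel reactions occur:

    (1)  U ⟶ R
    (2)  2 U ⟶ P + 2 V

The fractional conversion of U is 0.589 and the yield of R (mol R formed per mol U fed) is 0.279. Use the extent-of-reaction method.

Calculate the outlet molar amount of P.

Yield of R: 1ξ₁ / 642 = 0.279 → ξ₁ = 179.1 mol.
Conversion of U: 1ξ₁ + 2ξ₂ = 0.589 × 642 = 378.1 → ξ₂ = 99.51 mol.
Outlet amounts (n = n₀ + Σ ν·ξ):
  U: 642 − 1(179.1) − 2(99.51) = 263.9
  R: 0 + 1(179.1) = 179.1
  P: 0 + 1(99.51) = 99.51
  V: 0 + 2(99.51) = 199

99.5 mol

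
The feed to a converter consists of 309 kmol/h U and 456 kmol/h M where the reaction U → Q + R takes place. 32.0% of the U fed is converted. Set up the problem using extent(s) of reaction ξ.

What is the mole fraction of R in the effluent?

U reacted = 0.32 × 309 = 98.88 kmol/h; ν_U = −1, so ξ = 98.88/1 = 98.88 kmol/h.
Outlet amounts (n = n₀ + ν ξ):
  U: 309 − 1(98.88) = 210.1
  Q: 0 + 1(98.88) = 98.88
  R: 0 + 1(98.88) = 98.88
  M: 456 (inert)
Total out = 863.9 kmol/h; y_R = 98.88 / 863.9 = 0.1145.

0.114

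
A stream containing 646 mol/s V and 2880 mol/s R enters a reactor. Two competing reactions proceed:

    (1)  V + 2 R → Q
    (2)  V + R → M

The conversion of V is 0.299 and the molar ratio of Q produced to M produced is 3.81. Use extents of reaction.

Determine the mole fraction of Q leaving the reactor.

0.0481

Conversion of V: V consumed = 0.299 × 646 = 193.2 mol/s = 1ξ₁ + 1ξ₂.
Selectivity: 1ξ₁ / (1ξ₂) = 3.81 → ξ₁ = 3.81 ξ₂.
Substitute: (1·3.81 + 1) ξ₂ = 193.2 → ξ₂ = 40.16 mol/s, ξ₁ = 153 mol/s.
Outlet amounts (n = n₀ + Σ ν·ξ):
  V: 646 − 1(153) − 1(40.16) = 452.8
  R: 2880 − 2(153) − 1(40.16) = 2534
  Q: 0 + 1(153) = 153
  M: 0 + 1(40.16) = 40.16
Total out = 3180 mol/s; y_Q = 153 / 3180 = 0.04811.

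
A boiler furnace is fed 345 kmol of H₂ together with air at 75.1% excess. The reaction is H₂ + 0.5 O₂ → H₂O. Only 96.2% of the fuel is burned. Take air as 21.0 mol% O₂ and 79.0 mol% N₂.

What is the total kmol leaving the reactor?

Stoichiometric O₂ = 0.5 × 345 = 172.5 kmol; O₂ fed = 172.5 × 1.751 = 302 kmol.
N₂ fed = 302 × 79/21 = 1136 kmol.
Fuel reacted = 0.962 × 345 → ξ = 331.9 kmol.
Outlet (n = n₀ + ν ξ):
  H₂: 345 − 1(331.9) = 13.11
  O₂: 302 − 0.5(331.9) = 136.1
  N₂: 1136 (inert)
  H₂O: 0 + 1(331.9) = 331.9
Total out = 13.11 + 136.1 + 1136 + 331.9 = 1617 kmol.

1620 kmol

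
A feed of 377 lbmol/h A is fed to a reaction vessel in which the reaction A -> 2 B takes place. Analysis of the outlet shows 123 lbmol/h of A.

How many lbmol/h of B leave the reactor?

508 lbmol/h

For A: n = n₀ − 1ξ → 123 = 377 − 1ξ, giving ξ = 254 lbmol/h.
Outlet amounts (n = n₀ + ν ξ):
  A: 377 − 1(254) = 123
  B: 0 + 2(254) = 508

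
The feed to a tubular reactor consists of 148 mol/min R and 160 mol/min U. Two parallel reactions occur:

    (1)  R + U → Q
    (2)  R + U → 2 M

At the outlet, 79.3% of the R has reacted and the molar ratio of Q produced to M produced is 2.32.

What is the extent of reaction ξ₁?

ξ₁ = 96.6 mol/min

Conversion of R: R consumed = 0.793 × 148 = 117.4 mol/min = 1ξ₁ + 1ξ₂.
Selectivity: 1ξ₁ / (2ξ₂) = 2.32 → ξ₁ = 4.64 ξ₂.
Substitute: (1·4.64 + 1) ξ₂ = 117.4 → ξ₂ = 20.81 mol/min, ξ₁ = 96.55 mol/min.
Outlet amounts (n = n₀ + Σ ν·ξ):
  R: 148 − 1(96.55) − 1(20.81) = 30.64
  U: 160 − 1(96.55) − 1(20.81) = 42.64
  Q: 0 + 1(96.55) = 96.55
  M: 0 + 2(20.81) = 41.62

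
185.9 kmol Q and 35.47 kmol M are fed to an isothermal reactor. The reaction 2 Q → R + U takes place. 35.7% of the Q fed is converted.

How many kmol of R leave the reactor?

Q reacted = 0.357 × 185.9 = 66.37 kmol; ν_Q = −2, so ξ = 66.37/2 = 33.18 kmol.
Outlet amounts (n = n₀ + ν ξ):
  Q: 185.9 − 2(33.18) = 119.5
  R: 0 + 1(33.18) = 33.18
  U: 0 + 1(33.18) = 33.18
  M: 35.47 (inert)

33.2 kmol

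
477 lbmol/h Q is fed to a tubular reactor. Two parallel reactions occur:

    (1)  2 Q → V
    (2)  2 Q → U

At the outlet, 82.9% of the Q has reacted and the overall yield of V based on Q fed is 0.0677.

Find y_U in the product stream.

Yield of V: 1ξ₁ / 477 = 0.0677 → ξ₁ = 32.29 lbmol/h.
Conversion of Q: 2ξ₁ + 2ξ₂ = 0.829 × 477 = 395.4 → ξ₂ = 165.4 lbmol/h.
Outlet amounts (n = n₀ + Σ ν·ξ):
  Q: 477 − 2(32.29) − 2(165.4) = 81.57
  V: 0 + 1(32.29) = 32.29
  U: 0 + 1(165.4) = 165.4
Total out = 279.3 lbmol/h; y_U = 165.4 / 279.3 = 0.5923.

0.592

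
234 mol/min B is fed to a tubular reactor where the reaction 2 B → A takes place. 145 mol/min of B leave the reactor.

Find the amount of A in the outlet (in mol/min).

44.5 mol/min

For B: n = n₀ − 2ξ → 145 = 234 − 2ξ, giving ξ = 44.5 mol/min.
Outlet amounts (n = n₀ + ν ξ):
  B: 234 − 2(44.5) = 145
  A: 0 + 1(44.5) = 44.5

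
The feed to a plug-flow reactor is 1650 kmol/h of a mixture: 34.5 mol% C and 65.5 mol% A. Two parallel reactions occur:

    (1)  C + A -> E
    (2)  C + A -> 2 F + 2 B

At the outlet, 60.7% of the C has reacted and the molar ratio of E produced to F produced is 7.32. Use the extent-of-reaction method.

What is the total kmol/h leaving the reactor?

Conversion of C: C consumed = 0.607 × 569.2 = 345.5 kmol/h = 1ξ₁ + 1ξ₂.
Selectivity: 1ξ₁ / (2ξ₂) = 7.32 → ξ₁ = 14.64 ξ₂.
Substitute: (1·14.64 + 1) ξ₂ = 345.5 → ξ₂ = 22.09 kmol/h, ξ₁ = 323.4 kmol/h.
Outlet amounts (n = n₀ + Σ ν·ξ):
  C: 569.2 − 1(323.4) − 1(22.09) = 223.7
  A: 1081 − 1(323.4) − 1(22.09) = 735.2
  E: 0 + 1(323.4) = 323.4
  F: 0 + 2(22.09) = 44.19
  B: 0 + 2(22.09) = 44.19
Total out = 223.7 + 735.2 + 323.4 + 44.19 + 44.19 = 1371 kmol/h.

1370 kmol/h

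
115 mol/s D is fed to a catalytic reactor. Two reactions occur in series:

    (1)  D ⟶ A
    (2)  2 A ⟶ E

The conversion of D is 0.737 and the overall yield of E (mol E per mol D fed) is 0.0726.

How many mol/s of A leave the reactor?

Conversion of D: D consumed = 1ξ₁ = 0.737 × 115 → ξ₁ = 84.75 mol/s.
Yield of E: 1ξ₂ / 115 = 0.0726 → ξ₂ = 8.349 mol/s.
Outlet amounts (n = n₀ + Σ ν·ξ):
  D: 115 − 1(84.75) = 30.25
  A: 0 + 1(84.75) − 2(8.349) = 68.06
  E: 0 + 1(8.349) = 8.349

68.1 mol/s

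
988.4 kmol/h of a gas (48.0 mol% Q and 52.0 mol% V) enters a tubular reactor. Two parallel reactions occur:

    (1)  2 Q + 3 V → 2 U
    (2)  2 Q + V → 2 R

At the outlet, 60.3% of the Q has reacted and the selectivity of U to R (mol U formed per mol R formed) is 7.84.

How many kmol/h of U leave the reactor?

Conversion of Q: Q consumed = 0.603 × 474.4 = 286.1 kmol/h = 2ξ₁ + 2ξ₂.
Selectivity: 2ξ₁ / (2ξ₂) = 7.84 → ξ₁ = 7.84 ξ₂.
Substitute: (2·7.84 + 2) ξ₂ = 286.1 → ξ₂ = 16.18 kmol/h, ξ₁ = 126.9 kmol/h.
Outlet amounts (n = n₀ + Σ ν·ξ):
  Q: 474.4 − 2(126.9) − 2(16.18) = 188.3
  V: 514 − 3(126.9) − 1(16.18) = 117.2
  U: 0 + 2(126.9) = 253.7
  R: 0 + 2(16.18) = 32.36

254 kmol/h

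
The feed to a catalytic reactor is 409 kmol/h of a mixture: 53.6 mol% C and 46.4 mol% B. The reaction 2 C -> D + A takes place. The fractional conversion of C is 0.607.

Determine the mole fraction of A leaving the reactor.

C reacted = 0.607 × 219.2 = 133.1 kmol/h; ν_C = −2, so ξ = 133.1/2 = 66.53 kmol/h.
Outlet amounts (n = n₀ + ν ξ):
  C: 219.2 − 2(66.53) = 86.16
  D: 0 + 1(66.53) = 66.53
  A: 0 + 1(66.53) = 66.53
  B: 189.8 (inert)
Total out = 409 kmol/h; y_A = 66.53 / 409 = 0.1627.

0.163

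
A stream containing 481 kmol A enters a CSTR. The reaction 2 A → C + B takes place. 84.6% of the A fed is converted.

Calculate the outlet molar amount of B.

A reacted = 0.846 × 481 = 406.9 kmol; ν_A = −2, so ξ = 406.9/2 = 203.5 kmol.
Outlet amounts (n = n₀ + ν ξ):
  A: 481 − 2(203.5) = 74.07
  C: 0 + 1(203.5) = 203.5
  B: 0 + 1(203.5) = 203.5

203 kmol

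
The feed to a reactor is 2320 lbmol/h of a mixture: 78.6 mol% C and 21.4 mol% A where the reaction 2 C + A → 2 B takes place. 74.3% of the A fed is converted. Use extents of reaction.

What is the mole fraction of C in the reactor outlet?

A reacted = 0.743 × 496.5 = 368.9 lbmol/h; ν_A = −1, so ξ = 368.9/1 = 368.9 lbmol/h.
Outlet amounts (n = n₀ + ν ξ):
  C: 1824 − 2(368.9) = 1086
  A: 496.5 − 1(368.9) = 127.6
  B: 0 + 2(368.9) = 737.8
Total out = 1951 lbmol/h; y_C = 1086 / 1951 = 0.5565.

0.556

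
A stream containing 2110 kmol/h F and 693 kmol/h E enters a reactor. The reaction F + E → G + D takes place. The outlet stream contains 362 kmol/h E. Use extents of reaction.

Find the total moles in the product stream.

For E: n = n₀ − 1ξ → 362 = 693 − 1ξ, giving ξ = 331 kmol/h.
Outlet amounts (n = n₀ + ν ξ):
  F: 2110 − 1(331) = 1779
  E: 693 − 1(331) = 362
  G: 0 + 1(331) = 331
  D: 0 + 1(331) = 331
Total out = 1779 + 362 + 331 + 331 = 2803 kmol/h.

2800 kmol/h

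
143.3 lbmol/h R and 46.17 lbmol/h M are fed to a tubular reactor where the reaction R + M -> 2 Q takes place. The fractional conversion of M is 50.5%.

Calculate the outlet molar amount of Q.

M reacted = 0.505 × 46.17 = 23.32 lbmol/h; ν_M = −1, so ξ = 23.32/1 = 23.32 lbmol/h.
Outlet amounts (n = n₀ + ν ξ):
  R: 143.3 − 1(23.32) = 120
  M: 46.17 − 1(23.32) = 22.85
  Q: 0 + 2(23.32) = 46.63

46.6 lbmol/h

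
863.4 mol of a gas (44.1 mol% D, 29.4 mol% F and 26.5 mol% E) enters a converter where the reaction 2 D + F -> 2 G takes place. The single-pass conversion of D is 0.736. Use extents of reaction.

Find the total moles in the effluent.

723 mol

D reacted = 0.736 × 380.8 = 280.2 mol; ν_D = −2, so ξ = 280.2/2 = 140.1 mol.
Outlet amounts (n = n₀ + ν ξ):
  D: 380.8 − 2(140.1) = 100.5
  F: 253.8 − 1(140.1) = 113.7
  G: 0 + 2(140.1) = 280.2
  E: 228.8 (inert)
Total out = 100.5 + 113.7 + 280.2 + 228.8 = 723.3 mol.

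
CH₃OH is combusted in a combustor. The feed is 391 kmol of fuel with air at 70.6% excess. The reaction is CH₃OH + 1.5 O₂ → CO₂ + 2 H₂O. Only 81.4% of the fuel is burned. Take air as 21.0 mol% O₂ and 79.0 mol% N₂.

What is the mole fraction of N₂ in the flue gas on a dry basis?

Stoichiometric O₂ = 1.5 × 391 = 586.5 kmol; O₂ fed = 586.5 × 1.706 = 1001 kmol.
N₂ fed = 1001 × 79/21 = 3764 kmol.
Fuel reacted = 0.814 × 391 → ξ = 318.3 kmol.
Outlet (n = n₀ + ν ξ):
  CH₃OH: 391 − 1(318.3) = 72.73
  O₂: 1001 − 1.5(318.3) = 523.2
  N₂: 3764 (inert)
  CO₂: 0 + 1(318.3) = 318.3
  H₂O: 0 + 2(318.3) = 636.5
Dry total = 4678 kmol; y_N₂ (dry) = 3764 / 4678 = 0.8046.

0.805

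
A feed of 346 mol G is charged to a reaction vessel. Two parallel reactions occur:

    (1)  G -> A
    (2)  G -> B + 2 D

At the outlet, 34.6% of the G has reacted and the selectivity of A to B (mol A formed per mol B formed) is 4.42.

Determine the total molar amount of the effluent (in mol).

390 mol

Conversion of G: G consumed = 0.346 × 346 = 119.7 mol = 1ξ₁ + 1ξ₂.
Selectivity: 1ξ₁ / (1ξ₂) = 4.42 → ξ₁ = 4.42 ξ₂.
Substitute: (1·4.42 + 1) ξ₂ = 119.7 → ξ₂ = 22.09 mol, ξ₁ = 97.63 mol.
Outlet amounts (n = n₀ + Σ ν·ξ):
  G: 346 − 1(97.63) − 1(22.09) = 226.3
  A: 0 + 1(97.63) = 97.63
  B: 0 + 1(22.09) = 22.09
  D: 0 + 2(22.09) = 44.18
Total out = 226.3 + 97.63 + 22.09 + 44.18 = 390.2 mol.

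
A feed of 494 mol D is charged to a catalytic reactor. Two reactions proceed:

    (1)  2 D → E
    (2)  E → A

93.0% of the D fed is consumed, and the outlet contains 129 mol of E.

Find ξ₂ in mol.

Conversion of D: D consumed = 2ξ₁ = 0.93 × 494 → ξ₁ = 229.7 mol.
E balance: n_E = 0 + 1ξ₁ − 1ξ₂ = 129 → ξ₂ = (1·229.7 − 129)/1 = 100.7 mol.
Outlet amounts (n = n₀ + Σ ν·ξ):
  D: 494 − 2(229.7) = 34.58
  E: 0 + 1(229.7) − 1(100.7) = 129
  A: 0 + 1(100.7) = 100.7

ξ₂ = 101 mol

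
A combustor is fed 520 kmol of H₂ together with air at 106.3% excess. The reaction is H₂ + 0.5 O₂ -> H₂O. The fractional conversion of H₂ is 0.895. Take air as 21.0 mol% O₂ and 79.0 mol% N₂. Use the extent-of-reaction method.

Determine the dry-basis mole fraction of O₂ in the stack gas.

0.128

Stoichiometric O₂ = 0.5 × 520 = 260 kmol; O₂ fed = 260 × 2.063 = 536.4 kmol.
N₂ fed = 536.4 × 79/21 = 2018 kmol.
Fuel reacted = 0.895 × 520 → ξ = 465.4 kmol.
Outlet (n = n₀ + ν ξ):
  H₂: 520 − 1(465.4) = 54.6
  O₂: 536.4 − 0.5(465.4) = 303.7
  N₂: 2018 (inert)
  H₂O: 0 + 1(465.4) = 465.4
Dry total = 2376 kmol; y_O₂ (dry) = 303.7 / 2376 = 0.1278.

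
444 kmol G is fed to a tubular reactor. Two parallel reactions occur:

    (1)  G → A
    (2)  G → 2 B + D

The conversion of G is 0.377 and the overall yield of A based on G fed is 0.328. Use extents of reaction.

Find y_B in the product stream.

Yield of A: 1ξ₁ / 444 = 0.328 → ξ₁ = 145.6 kmol.
Conversion of G: 1ξ₁ + 1ξ₂ = 0.377 × 444 = 167.4 → ξ₂ = 21.76 kmol.
Outlet amounts (n = n₀ + Σ ν·ξ):
  G: 444 − 1(145.6) − 1(21.76) = 276.6
  A: 0 + 1(145.6) = 145.6
  B: 0 + 2(21.76) = 43.51
  D: 0 + 1(21.76) = 21.76
Total out = 487.5 kmol; y_B = 43.51 / 487.5 = 0.08925.

0.0893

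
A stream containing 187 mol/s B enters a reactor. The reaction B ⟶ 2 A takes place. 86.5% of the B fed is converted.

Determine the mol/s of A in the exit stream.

B reacted = 0.865 × 187 = 161.8 mol/s; ν_B = −1, so ξ = 161.8/1 = 161.8 mol/s.
Outlet amounts (n = n₀ + ν ξ):
  B: 187 − 1(161.8) = 25.25
  A: 0 + 2(161.8) = 323.5

324 mol/s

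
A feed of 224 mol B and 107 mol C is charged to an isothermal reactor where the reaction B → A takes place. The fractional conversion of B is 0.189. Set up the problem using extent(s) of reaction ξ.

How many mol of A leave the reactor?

B reacted = 0.189 × 224 = 42.34 mol; ν_B = −1, so ξ = 42.34/1 = 42.34 mol.
Outlet amounts (n = n₀ + ν ξ):
  B: 224 − 1(42.34) = 181.7
  A: 0 + 1(42.34) = 42.34
  C: 107 (inert)

42.3 mol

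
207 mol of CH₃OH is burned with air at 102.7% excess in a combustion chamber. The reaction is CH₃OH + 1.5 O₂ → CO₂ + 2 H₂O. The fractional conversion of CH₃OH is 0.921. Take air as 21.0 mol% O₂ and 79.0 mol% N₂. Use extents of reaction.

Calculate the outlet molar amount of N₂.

Stoichiometric O₂ = 1.5 × 207 = 310.5 mol; O₂ fed = 310.5 × 2.027 = 629.4 mol.
N₂ fed = 629.4 × 79/21 = 2368 mol.
Fuel reacted = 0.921 × 207 → ξ = 190.6 mol.
Outlet (n = n₀ + ν ξ):
  CH₃OH: 207 − 1(190.6) = 16.35
  O₂: 629.4 − 1.5(190.6) = 343.4
  N₂: 2368 (inert)
  CO₂: 0 + 1(190.6) = 190.6
  H₂O: 0 + 2(190.6) = 381.3

2370 mol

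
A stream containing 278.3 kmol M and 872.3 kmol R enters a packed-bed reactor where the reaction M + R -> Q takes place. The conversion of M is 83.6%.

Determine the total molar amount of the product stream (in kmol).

918 kmol

M reacted = 0.836 × 278.3 = 232.7 kmol; ν_M = −1, so ξ = 232.7/1 = 232.7 kmol.
Outlet amounts (n = n₀ + ν ξ):
  M: 278.3 − 1(232.7) = 45.64
  R: 872.3 − 1(232.7) = 639.6
  Q: 0 + 1(232.7) = 232.7
Total out = 45.64 + 639.6 + 232.7 = 917.9 kmol.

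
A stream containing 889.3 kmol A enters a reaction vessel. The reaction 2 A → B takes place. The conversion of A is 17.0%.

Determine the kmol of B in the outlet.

75.6 kmol

A reacted = 0.17 × 889.3 = 151.2 kmol; ν_A = −2, so ξ = 151.2/2 = 75.59 kmol.
Outlet amounts (n = n₀ + ν ξ):
  A: 889.3 − 2(75.59) = 738.1
  B: 0 + 1(75.59) = 75.59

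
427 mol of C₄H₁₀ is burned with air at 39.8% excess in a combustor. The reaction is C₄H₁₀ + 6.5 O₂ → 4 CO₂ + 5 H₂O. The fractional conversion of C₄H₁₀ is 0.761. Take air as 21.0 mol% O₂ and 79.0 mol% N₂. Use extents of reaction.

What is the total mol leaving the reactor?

Stoichiometric O₂ = 6.5 × 427 = 2776 mol; O₂ fed = 2776 × 1.398 = 3880 mol.
N₂ fed = 3880 × 79/21 = 14600 mol.
Fuel reacted = 0.761 × 427 → ξ = 324.9 mol.
Outlet (n = n₀ + ν ξ):
  C₄H₁₀: 427 − 1(324.9) = 102.1
  O₂: 3880 − 6.5(324.9) = 1768
  N₂: 14600 (inert)
  CO₂: 0 + 4(324.9) = 1300
  H₂O: 0 + 5(324.9) = 1625
Total out = 102.1 + 1768 + 14600 + 1300 + 1625 = 19390 mol.

19400 mol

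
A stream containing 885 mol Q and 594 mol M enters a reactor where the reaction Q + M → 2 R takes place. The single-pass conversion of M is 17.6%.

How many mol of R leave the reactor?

M reacted = 0.176 × 594 = 104.5 mol; ν_M = −1, so ξ = 104.5/1 = 104.5 mol.
Outlet amounts (n = n₀ + ν ξ):
  Q: 885 − 1(104.5) = 780.5
  M: 594 − 1(104.5) = 489.5
  R: 0 + 2(104.5) = 209.1

209 mol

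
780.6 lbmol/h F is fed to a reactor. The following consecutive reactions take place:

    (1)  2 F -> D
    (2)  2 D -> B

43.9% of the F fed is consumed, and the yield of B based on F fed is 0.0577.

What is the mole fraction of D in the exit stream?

Conversion of F: F consumed = 2ξ₁ = 0.439 × 780.6 → ξ₁ = 171.3 lbmol/h.
Yield of B: 1ξ₂ / 780.6 = 0.0577 → ξ₂ = 45.04 lbmol/h.
Outlet amounts (n = n₀ + Σ ν·ξ):
  F: 780.6 − 2(171.3) = 437.9
  D: 0 + 1(171.3) − 2(45.04) = 81.26
  B: 0 + 1(45.04) = 45.04
Total out = 564.2 lbmol/h; y_D = 81.26 / 564.2 = 0.144.

0.144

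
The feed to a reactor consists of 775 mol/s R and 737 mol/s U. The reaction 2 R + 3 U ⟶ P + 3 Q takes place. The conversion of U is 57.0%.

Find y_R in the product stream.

U reacted = 0.57 × 737 = 420.1 mol/s; ν_U = −3, so ξ = 420.1/3 = 140 mol/s.
Outlet amounts (n = n₀ + ν ξ):
  R: 775 − 2(140) = 494.9
  U: 737 − 3(140) = 316.9
  P: 0 + 1(140) = 140
  Q: 0 + 3(140) = 420.1
Total out = 1372 mol/s; y_R = 494.9 / 1372 = 0.3608.

0.361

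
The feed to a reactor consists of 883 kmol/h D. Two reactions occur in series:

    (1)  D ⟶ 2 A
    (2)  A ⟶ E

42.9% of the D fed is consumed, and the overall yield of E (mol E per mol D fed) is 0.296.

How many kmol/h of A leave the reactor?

Conversion of D: D consumed = 1ξ₁ = 0.429 × 883 → ξ₁ = 378.8 kmol/h.
Yield of E: 1ξ₂ / 883 = 0.296 → ξ₂ = 261.4 kmol/h.
Outlet amounts (n = n₀ + Σ ν·ξ):
  D: 883 − 1(378.8) = 504.2
  A: 0 + 2(378.8) − 1(261.4) = 496.2
  E: 0 + 1(261.4) = 261.4

496 kmol/h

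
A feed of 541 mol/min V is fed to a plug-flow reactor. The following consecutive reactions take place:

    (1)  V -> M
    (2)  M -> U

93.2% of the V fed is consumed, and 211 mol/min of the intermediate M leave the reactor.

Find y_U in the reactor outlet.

0.542

Conversion of V: V consumed = 1ξ₁ = 0.932 × 541 → ξ₁ = 504.2 mol/min.
M balance: n_M = 0 + 1ξ₁ − 1ξ₂ = 211 → ξ₂ = (1·504.2 − 211)/1 = 293.2 mol/min.
Outlet amounts (n = n₀ + Σ ν·ξ):
  V: 541 − 1(504.2) = 36.79
  M: 0 + 1(504.2) − 1(293.2) = 211
  U: 0 + 1(293.2) = 293.2
Total out = 541 mol/min; y_U = 293.2 / 541 = 0.542.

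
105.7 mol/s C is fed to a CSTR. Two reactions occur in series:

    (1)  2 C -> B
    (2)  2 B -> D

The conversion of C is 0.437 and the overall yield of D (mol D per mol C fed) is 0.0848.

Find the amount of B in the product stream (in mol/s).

5.17 mol/s

Conversion of C: C consumed = 2ξ₁ = 0.437 × 105.7 → ξ₁ = 23.1 mol/s.
Yield of D: 1ξ₂ / 105.7 = 0.0848 → ξ₂ = 8.963 mol/s.
Outlet amounts (n = n₀ + Σ ν·ξ):
  C: 105.7 − 2(23.1) = 59.51
  B: 0 + 1(23.1) − 2(8.963) = 5.169
  D: 0 + 1(8.963) = 8.963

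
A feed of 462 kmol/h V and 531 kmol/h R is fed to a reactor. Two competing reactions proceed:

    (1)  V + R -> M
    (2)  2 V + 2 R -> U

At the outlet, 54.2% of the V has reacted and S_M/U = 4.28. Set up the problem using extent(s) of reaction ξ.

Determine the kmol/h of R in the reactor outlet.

Conversion of V: V consumed = 0.542 × 462 = 250.4 kmol/h = 1ξ₁ + 2ξ₂.
Selectivity: 1ξ₁ / (1ξ₂) = 4.28 → ξ₁ = 4.28 ξ₂.
Substitute: (1·4.28 + 2) ξ₂ = 250.4 → ξ₂ = 39.87 kmol/h, ξ₁ = 170.7 kmol/h.
Outlet amounts (n = n₀ + Σ ν·ξ):
  V: 462 − 1(170.7) − 2(39.87) = 211.6
  R: 531 − 1(170.7) − 2(39.87) = 280.6
  M: 0 + 1(170.7) = 170.7
  U: 0 + 1(39.87) = 39.87

281 kmol/h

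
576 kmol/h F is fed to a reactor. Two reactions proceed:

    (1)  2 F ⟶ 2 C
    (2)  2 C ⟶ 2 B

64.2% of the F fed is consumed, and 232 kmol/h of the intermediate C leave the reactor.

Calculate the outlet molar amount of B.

Conversion of F: F consumed = 2ξ₁ = 0.642 × 576 → ξ₁ = 184.9 kmol/h.
C balance: n_C = 0 + 2ξ₁ − 2ξ₂ = 232 → ξ₂ = (2·184.9 − 232)/2 = 68.9 kmol/h.
Outlet amounts (n = n₀ + Σ ν·ξ):
  F: 576 − 2(184.9) = 206.2
  C: 0 + 2(184.9) − 2(68.9) = 232
  B: 0 + 2(68.9) = 137.8

138 kmol/h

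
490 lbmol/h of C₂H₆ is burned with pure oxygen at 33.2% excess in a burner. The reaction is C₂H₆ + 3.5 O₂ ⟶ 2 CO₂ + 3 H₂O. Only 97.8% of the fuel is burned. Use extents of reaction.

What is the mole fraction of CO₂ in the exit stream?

0.318

Stoichiometric O₂ = 3.5 × 490 = 1715 lbmol/h; O₂ fed = 1715 × 1.332 = 2284 lbmol/h.
Fuel reacted = 0.978 × 490 → ξ = 479.2 lbmol/h.
Outlet (n = n₀ + ν ξ):
  C₂H₆: 490 − 1(479.2) = 10.78
  O₂: 2284 − 3.5(479.2) = 607.1
  CO₂: 0 + 2(479.2) = 958.4
  H₂O: 0 + 3(479.2) = 1438
Total out = 3014 lbmol/h; y_CO₂ = 958.4 / 3014 = 0.318.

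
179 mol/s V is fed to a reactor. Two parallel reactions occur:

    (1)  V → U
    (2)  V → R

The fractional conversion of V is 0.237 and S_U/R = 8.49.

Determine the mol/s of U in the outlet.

38 mol/s

Conversion of V: V consumed = 0.237 × 179 = 42.42 mol/s = 1ξ₁ + 1ξ₂.
Selectivity: 1ξ₁ / (1ξ₂) = 8.49 → ξ₁ = 8.49 ξ₂.
Substitute: (1·8.49 + 1) ξ₂ = 42.42 → ξ₂ = 4.47 mol/s, ξ₁ = 37.95 mol/s.
Outlet amounts (n = n₀ + Σ ν·ξ):
  V: 179 − 1(37.95) − 1(4.47) = 136.6
  U: 0 + 1(37.95) = 37.95
  R: 0 + 1(4.47) = 4.47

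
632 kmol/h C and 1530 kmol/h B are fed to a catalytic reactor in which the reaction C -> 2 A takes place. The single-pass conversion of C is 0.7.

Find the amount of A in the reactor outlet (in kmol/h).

885 kmol/h

C reacted = 0.7 × 632 = 442.4 kmol/h; ν_C = −1, so ξ = 442.4/1 = 442.4 kmol/h.
Outlet amounts (n = n₀ + ν ξ):
  C: 632 − 1(442.4) = 189.6
  A: 0 + 2(442.4) = 884.8
  B: 1530 (inert)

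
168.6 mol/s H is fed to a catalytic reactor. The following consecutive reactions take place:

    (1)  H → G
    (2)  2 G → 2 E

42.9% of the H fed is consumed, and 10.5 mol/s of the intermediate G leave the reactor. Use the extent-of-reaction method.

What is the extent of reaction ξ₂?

ξ₂ = 30.9 mol/s

Conversion of H: H consumed = 1ξ₁ = 0.429 × 168.6 → ξ₁ = 72.33 mol/s.
G balance: n_G = 0 + 1ξ₁ − 2ξ₂ = 10.5 → ξ₂ = (1·72.33 − 10.5)/2 = 30.91 mol/s.
Outlet amounts (n = n₀ + Σ ν·ξ):
  H: 168.6 − 1(72.33) = 96.27
  G: 0 + 1(72.33) − 2(30.91) = 10.5
  E: 0 + 2(30.91) = 61.83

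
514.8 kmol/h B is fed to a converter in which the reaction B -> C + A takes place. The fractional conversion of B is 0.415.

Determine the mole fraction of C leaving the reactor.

0.293

B reacted = 0.415 × 514.8 = 213.6 kmol/h; ν_B = −1, so ξ = 213.6/1 = 213.6 kmol/h.
Outlet amounts (n = n₀ + ν ξ):
  B: 514.8 − 1(213.6) = 301.2
  C: 0 + 1(213.6) = 213.6
  A: 0 + 1(213.6) = 213.6
Total out = 728.4 kmol/h; y_C = 213.6 / 728.4 = 0.2933.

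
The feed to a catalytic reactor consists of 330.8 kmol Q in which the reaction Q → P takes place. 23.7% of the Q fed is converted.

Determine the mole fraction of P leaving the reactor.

0.237

Q reacted = 0.237 × 330.8 = 78.4 kmol; ν_Q = −1, so ξ = 78.4/1 = 78.4 kmol.
Outlet amounts (n = n₀ + ν ξ):
  Q: 330.8 − 1(78.4) = 252.4
  P: 0 + 1(78.4) = 78.4
Total out = 330.8 kmol; y_P = 78.4 / 330.8 = 0.237.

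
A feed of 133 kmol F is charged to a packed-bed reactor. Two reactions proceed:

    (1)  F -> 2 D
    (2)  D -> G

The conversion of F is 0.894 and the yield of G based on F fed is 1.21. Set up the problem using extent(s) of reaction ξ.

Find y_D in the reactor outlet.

0.305

Conversion of F: F consumed = 1ξ₁ = 0.894 × 133 → ξ₁ = 118.9 kmol.
Yield of G: 1ξ₂ / 133 = 1.21 → ξ₂ = 160.9 kmol.
Outlet amounts (n = n₀ + Σ ν·ξ):
  F: 133 − 1(118.9) = 14.1
  D: 0 + 2(118.9) − 1(160.9) = 76.87
  G: 0 + 1(160.9) = 160.9
Total out = 251.9 kmol; y_D = 76.87 / 251.9 = 0.3052.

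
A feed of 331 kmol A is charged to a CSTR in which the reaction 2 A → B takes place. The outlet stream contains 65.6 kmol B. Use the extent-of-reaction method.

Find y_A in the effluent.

0.753

For B: n = n₀ + 1ξ → 65.6 = 0 + 1ξ, giving ξ = 65.6 kmol.
Outlet amounts (n = n₀ + ν ξ):
  A: 331 − 2(65.6) = 199.8
  B: 0 + 1(65.6) = 65.6
Total out = 265.4 kmol; y_A = 199.8 / 265.4 = 0.7528.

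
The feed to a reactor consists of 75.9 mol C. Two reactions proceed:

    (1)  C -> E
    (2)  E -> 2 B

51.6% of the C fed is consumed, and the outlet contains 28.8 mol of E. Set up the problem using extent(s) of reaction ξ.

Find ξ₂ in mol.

Conversion of C: C consumed = 1ξ₁ = 0.516 × 75.9 → ξ₁ = 39.16 mol.
E balance: n_E = 0 + 1ξ₁ − 1ξ₂ = 28.8 → ξ₂ = (1·39.16 − 28.8)/1 = 10.36 mol.
Outlet amounts (n = n₀ + Σ ν·ξ):
  C: 75.9 − 1(39.16) = 36.74
  E: 0 + 1(39.16) − 1(10.36) = 28.8
  B: 0 + 2(10.36) = 20.73

ξ₂ = 10.4 mol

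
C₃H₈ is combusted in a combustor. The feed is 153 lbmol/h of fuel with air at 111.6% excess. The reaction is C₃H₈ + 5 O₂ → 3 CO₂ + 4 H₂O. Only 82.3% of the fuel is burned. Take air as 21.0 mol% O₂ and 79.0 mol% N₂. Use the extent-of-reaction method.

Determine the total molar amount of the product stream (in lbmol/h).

Stoichiometric O₂ = 5 × 153 = 765 lbmol/h; O₂ fed = 765 × 2.116 = 1619 lbmol/h.
N₂ fed = 1619 × 79/21 = 6090 lbmol/h.
Fuel reacted = 0.823 × 153 → ξ = 125.9 lbmol/h.
Outlet (n = n₀ + ν ξ):
  C₃H₈: 153 − 1(125.9) = 27.08
  O₂: 1619 − 5(125.9) = 989.1
  N₂: 6090 (inert)
  CO₂: 0 + 3(125.9) = 377.8
  H₂O: 0 + 4(125.9) = 503.7
Total out = 27.08 + 989.1 + 6090 + 377.8 + 503.7 = 7987 lbmol/h.

7990 lbmol/h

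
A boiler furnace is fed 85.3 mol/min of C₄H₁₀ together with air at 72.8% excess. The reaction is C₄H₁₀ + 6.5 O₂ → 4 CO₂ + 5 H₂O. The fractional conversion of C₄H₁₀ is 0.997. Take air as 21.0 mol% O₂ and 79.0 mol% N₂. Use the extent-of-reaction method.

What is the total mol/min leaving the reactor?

4780 mol/min

Stoichiometric O₂ = 6.5 × 85.3 = 554.4 mol/min; O₂ fed = 554.4 × 1.728 = 958.1 mol/min.
N₂ fed = 958.1 × 79/21 = 3604 mol/min.
Fuel reacted = 0.997 × 85.3 → ξ = 85.04 mol/min.
Outlet (n = n₀ + ν ξ):
  C₄H₁₀: 85.3 − 1(85.04) = 0.2559
  O₂: 958.1 − 6.5(85.04) = 405.3
  N₂: 3604 (inert)
  CO₂: 0 + 4(85.04) = 340.2
  H₂O: 0 + 5(85.04) = 425.2
Total out = 0.2559 + 405.3 + 3604 + 340.2 + 425.2 = 4775 mol/min.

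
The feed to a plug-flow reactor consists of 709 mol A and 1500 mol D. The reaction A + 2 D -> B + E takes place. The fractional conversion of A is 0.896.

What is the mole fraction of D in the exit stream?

A reacted = 0.896 × 709 = 635.3 mol; ν_A = −1, so ξ = 635.3/1 = 635.3 mol.
Outlet amounts (n = n₀ + ν ξ):
  A: 709 − 1(635.3) = 73.74
  D: 1500 − 2(635.3) = 229.5
  B: 0 + 1(635.3) = 635.3
  E: 0 + 1(635.3) = 635.3
Total out = 1574 mol; y_D = 229.5 / 1574 = 0.1458.

0.146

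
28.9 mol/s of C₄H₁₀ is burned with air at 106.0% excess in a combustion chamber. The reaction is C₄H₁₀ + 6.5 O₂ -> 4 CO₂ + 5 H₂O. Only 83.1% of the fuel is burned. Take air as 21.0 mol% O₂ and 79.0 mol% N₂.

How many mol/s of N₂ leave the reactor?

1460 mol/s

Stoichiometric O₂ = 6.5 × 28.9 = 187.8 mol/s; O₂ fed = 187.8 × 2.060 = 387 mol/s.
N₂ fed = 387 × 79/21 = 1456 mol/s.
Fuel reacted = 0.831 × 28.9 → ξ = 24.02 mol/s.
Outlet (n = n₀ + ν ξ):
  C₄H₁₀: 28.9 − 1(24.02) = 4.884
  O₂: 387 − 6.5(24.02) = 230.9
  N₂: 1456 (inert)
  CO₂: 0 + 4(24.02) = 96.06
  H₂O: 0 + 5(24.02) = 120.1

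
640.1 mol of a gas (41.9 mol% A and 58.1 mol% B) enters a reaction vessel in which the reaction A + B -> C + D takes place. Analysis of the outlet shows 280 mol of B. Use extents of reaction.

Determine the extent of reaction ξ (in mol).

ξ = 91.9 mol

For B: n = n₀ − 1ξ → 280 = 371.9 − 1ξ, giving ξ = 91.9 mol.
Outlet amounts (n = n₀ + ν ξ):
  A: 268.2 − 1(91.9) = 176.3
  B: 371.9 − 1(91.9) = 280
  C: 0 + 1(91.9) = 91.9
  D: 0 + 1(91.9) = 91.9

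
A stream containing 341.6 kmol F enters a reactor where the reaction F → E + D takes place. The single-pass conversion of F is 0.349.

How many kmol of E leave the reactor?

F reacted = 0.349 × 341.6 = 119.2 kmol; ν_F = −1, so ξ = 119.2/1 = 119.2 kmol.
Outlet amounts (n = n₀ + ν ξ):
  F: 341.6 − 1(119.2) = 222.4
  E: 0 + 1(119.2) = 119.2
  D: 0 + 1(119.2) = 119.2

119 kmol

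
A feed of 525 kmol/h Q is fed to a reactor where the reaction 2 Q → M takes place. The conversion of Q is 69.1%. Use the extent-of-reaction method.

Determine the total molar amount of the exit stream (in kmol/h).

Q reacted = 0.691 × 525 = 362.8 kmol/h; ν_Q = −2, so ξ = 362.8/2 = 181.4 kmol/h.
Outlet amounts (n = n₀ + ν ξ):
  Q: 525 − 2(181.4) = 162.2
  M: 0 + 1(181.4) = 181.4
Total out = 162.2 + 181.4 = 343.6 kmol/h.

344 kmol/h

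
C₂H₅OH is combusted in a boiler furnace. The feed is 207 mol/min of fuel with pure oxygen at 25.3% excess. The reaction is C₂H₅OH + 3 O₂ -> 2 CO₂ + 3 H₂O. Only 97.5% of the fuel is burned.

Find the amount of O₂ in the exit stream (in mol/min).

173 mol/min

Stoichiometric O₂ = 3 × 207 = 621 mol/min; O₂ fed = 621 × 1.253 = 778.1 mol/min.
Fuel reacted = 0.975 × 207 → ξ = 201.8 mol/min.
Outlet (n = n₀ + ν ξ):
  C₂H₅OH: 207 − 1(201.8) = 5.175
  O₂: 778.1 − 3(201.8) = 172.6
  CO₂: 0 + 2(201.8) = 403.6
  H₂O: 0 + 3(201.8) = 605.5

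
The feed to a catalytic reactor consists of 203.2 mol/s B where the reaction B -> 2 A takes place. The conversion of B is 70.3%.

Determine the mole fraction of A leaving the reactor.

B reacted = 0.703 × 203.2 = 142.8 mol/s; ν_B = −1, so ξ = 142.8/1 = 142.8 mol/s.
Outlet amounts (n = n₀ + ν ξ):
  B: 203.2 − 1(142.8) = 60.35
  A: 0 + 2(142.8) = 285.7
Total out = 346 mol/s; y_A = 285.7 / 346 = 0.8256.

0.826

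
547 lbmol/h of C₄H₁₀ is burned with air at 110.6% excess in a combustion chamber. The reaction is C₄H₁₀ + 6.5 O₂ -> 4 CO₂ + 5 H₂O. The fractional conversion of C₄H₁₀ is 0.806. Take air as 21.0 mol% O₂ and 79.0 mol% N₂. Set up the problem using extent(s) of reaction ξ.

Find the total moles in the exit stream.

Stoichiometric O₂ = 6.5 × 547 = 3556 lbmol/h; O₂ fed = 3556 × 2.106 = 7488 lbmol/h.
N₂ fed = 7488 × 79/21 = 28170 lbmol/h.
Fuel reacted = 0.806 × 547 → ξ = 440.9 lbmol/h.
Outlet (n = n₀ + ν ξ):
  C₄H₁₀: 547 − 1(440.9) = 106.1
  O₂: 7488 − 6.5(440.9) = 4622
  N₂: 28170 (inert)
  CO₂: 0 + 4(440.9) = 1764
  H₂O: 0 + 5(440.9) = 2204
Total out = 106.1 + 4622 + 28170 + 1764 + 2204 = 36860 lbmol/h.

36900 lbmol/h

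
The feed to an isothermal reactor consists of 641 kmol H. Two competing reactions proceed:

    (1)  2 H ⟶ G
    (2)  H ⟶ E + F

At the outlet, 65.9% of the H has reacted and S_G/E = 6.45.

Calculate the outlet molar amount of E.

Conversion of H: H consumed = 0.659 × 641 = 422.4 kmol = 2ξ₁ + 1ξ₂.
Selectivity: 1ξ₁ / (1ξ₂) = 6.45 → ξ₁ = 6.45 ξ₂.
Substitute: (2·6.45 + 1) ξ₂ = 422.4 → ξ₂ = 30.39 kmol, ξ₁ = 196 kmol.
Outlet amounts (n = n₀ + Σ ν·ξ):
  H: 641 − 2(196) − 1(30.39) = 218.6
  G: 0 + 1(196) = 196
  E: 0 + 1(30.39) = 30.39
  F: 0 + 1(30.39) = 30.39

30.4 kmol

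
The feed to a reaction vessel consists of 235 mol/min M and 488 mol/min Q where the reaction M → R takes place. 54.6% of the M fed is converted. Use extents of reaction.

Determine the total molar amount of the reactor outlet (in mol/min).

723 mol/min

M reacted = 0.546 × 235 = 128.3 mol/min; ν_M = −1, so ξ = 128.3/1 = 128.3 mol/min.
Outlet amounts (n = n₀ + ν ξ):
  M: 235 − 1(128.3) = 106.7
  R: 0 + 1(128.3) = 128.3
  Q: 488 (inert)
Total out = 106.7 + 128.3 + 488 = 723 mol/min.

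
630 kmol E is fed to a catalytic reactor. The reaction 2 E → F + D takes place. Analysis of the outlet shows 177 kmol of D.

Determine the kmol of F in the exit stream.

For D: n = n₀ + 1ξ → 177 = 0 + 1ξ, giving ξ = 177 kmol.
Outlet amounts (n = n₀ + ν ξ):
  E: 630 − 2(177) = 276
  F: 0 + 1(177) = 177
  D: 0 + 1(177) = 177

177 kmol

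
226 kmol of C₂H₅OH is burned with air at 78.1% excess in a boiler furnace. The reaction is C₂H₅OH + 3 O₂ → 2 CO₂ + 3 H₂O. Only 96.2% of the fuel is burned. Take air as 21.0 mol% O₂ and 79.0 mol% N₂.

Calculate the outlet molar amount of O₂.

555 kmol

Stoichiometric O₂ = 3 × 226 = 678 kmol; O₂ fed = 678 × 1.781 = 1208 kmol.
N₂ fed = 1208 × 79/21 = 4543 kmol.
Fuel reacted = 0.962 × 226 → ξ = 217.4 kmol.
Outlet (n = n₀ + ν ξ):
  C₂H₅OH: 226 − 1(217.4) = 8.588
  O₂: 1208 − 3(217.4) = 555.3
  N₂: 4543 (inert)
  CO₂: 0 + 2(217.4) = 434.8
  H₂O: 0 + 3(217.4) = 652.2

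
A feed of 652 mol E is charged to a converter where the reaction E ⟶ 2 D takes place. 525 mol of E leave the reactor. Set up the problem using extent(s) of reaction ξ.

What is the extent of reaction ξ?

ξ = 127 mol

For E: n = n₀ − 1ξ → 525 = 652 − 1ξ, giving ξ = 127 mol.
Outlet amounts (n = n₀ + ν ξ):
  E: 652 − 1(127) = 525
  D: 0 + 2(127) = 254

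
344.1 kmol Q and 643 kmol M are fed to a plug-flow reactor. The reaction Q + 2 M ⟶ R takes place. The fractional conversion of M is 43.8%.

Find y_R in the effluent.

0.2

M reacted = 0.438 × 643 = 281.6 kmol; ν_M = −2, so ξ = 281.6/2 = 140.8 kmol.
Outlet amounts (n = n₀ + ν ξ):
  Q: 344.1 − 1(140.8) = 203.3
  M: 643 − 2(140.8) = 361.4
  R: 0 + 1(140.8) = 140.8
Total out = 705.5 kmol; y_R = 140.8 / 705.5 = 0.1996.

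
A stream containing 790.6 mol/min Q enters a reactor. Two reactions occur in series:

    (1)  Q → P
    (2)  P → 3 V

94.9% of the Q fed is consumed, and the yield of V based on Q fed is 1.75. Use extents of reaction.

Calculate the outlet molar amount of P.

Conversion of Q: Q consumed = 1ξ₁ = 0.949 × 790.6 → ξ₁ = 750.3 mol/min.
Yield of V: 3ξ₂ / 790.6 = 1.75 → ξ₂ = 461.2 mol/min.
Outlet amounts (n = n₀ + Σ ν·ξ):
  Q: 790.6 − 1(750.3) = 40.32
  P: 0 + 1(750.3) − 1(461.2) = 289.1
  V: 0 + 3(461.2) = 1384

289 mol/min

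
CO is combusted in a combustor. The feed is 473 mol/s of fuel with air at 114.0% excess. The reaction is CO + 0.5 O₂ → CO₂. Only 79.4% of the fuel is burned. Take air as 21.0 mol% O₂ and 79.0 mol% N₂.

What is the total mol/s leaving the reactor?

Stoichiometric O₂ = 0.5 × 473 = 236.5 mol/s; O₂ fed = 236.5 × 2.140 = 506.1 mol/s.
N₂ fed = 506.1 × 79/21 = 1904 mol/s.
Fuel reacted = 0.794 × 473 → ξ = 375.6 mol/s.
Outlet (n = n₀ + ν ξ):
  CO: 473 − 1(375.6) = 97.44
  O₂: 506.1 − 0.5(375.6) = 318.3
  N₂: 1904 (inert)
  CO₂: 0 + 1(375.6) = 375.6
Total out = 97.44 + 318.3 + 1904 + 375.6 = 2695 mol/s.

2700 mol/s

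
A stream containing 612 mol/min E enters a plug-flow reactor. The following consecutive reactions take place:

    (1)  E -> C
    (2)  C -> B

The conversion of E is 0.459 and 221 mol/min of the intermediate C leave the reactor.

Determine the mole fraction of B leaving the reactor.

0.0979

Conversion of E: E consumed = 1ξ₁ = 0.459 × 612 → ξ₁ = 280.9 mol/min.
C balance: n_C = 0 + 1ξ₁ − 1ξ₂ = 221 → ξ₂ = (1·280.9 − 221)/1 = 59.91 mol/min.
Outlet amounts (n = n₀ + Σ ν·ξ):
  E: 612 − 1(280.9) = 331.1
  C: 0 + 1(280.9) − 1(59.91) = 221
  B: 0 + 1(59.91) = 59.91
Total out = 612 mol/min; y_B = 59.91 / 612 = 0.09789.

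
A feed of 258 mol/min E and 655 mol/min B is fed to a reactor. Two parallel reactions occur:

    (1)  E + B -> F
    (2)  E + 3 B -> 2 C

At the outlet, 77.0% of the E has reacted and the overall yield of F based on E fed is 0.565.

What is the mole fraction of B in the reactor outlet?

0.53

Yield of F: 1ξ₁ / 258 = 0.565 → ξ₁ = 145.8 mol/min.
Conversion of E: 1ξ₁ + 1ξ₂ = 0.77 × 258 = 198.7 → ξ₂ = 52.89 mol/min.
Outlet amounts (n = n₀ + Σ ν·ξ):
  E: 258 − 1(145.8) − 1(52.89) = 59.34
  B: 655 − 1(145.8) − 3(52.89) = 350.6
  F: 0 + 1(145.8) = 145.8
  C: 0 + 2(52.89) = 105.8
Total out = 661.4 mol/min; y_B = 350.6 / 661.4 = 0.53.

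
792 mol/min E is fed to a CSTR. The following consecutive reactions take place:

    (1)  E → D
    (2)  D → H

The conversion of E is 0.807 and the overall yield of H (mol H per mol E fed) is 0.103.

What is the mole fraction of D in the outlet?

0.704

Conversion of E: E consumed = 1ξ₁ = 0.807 × 792 → ξ₁ = 639.1 mol/min.
Yield of H: 1ξ₂ / 792 = 0.103 → ξ₂ = 81.58 mol/min.
Outlet amounts (n = n₀ + Σ ν·ξ):
  E: 792 − 1(639.1) = 152.9
  D: 0 + 1(639.1) − 1(81.58) = 557.6
  H: 0 + 1(81.58) = 81.58
Total out = 792 mol/min; y_D = 557.6 / 792 = 0.704.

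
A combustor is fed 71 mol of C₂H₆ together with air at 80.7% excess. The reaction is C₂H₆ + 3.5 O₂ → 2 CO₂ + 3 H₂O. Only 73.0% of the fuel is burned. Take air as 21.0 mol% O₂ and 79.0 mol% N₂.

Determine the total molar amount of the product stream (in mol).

Stoichiometric O₂ = 3.5 × 71 = 248.5 mol; O₂ fed = 248.5 × 1.807 = 449 mol.
N₂ fed = 449 × 79/21 = 1689 mol.
Fuel reacted = 0.73 × 71 → ξ = 51.83 mol.
Outlet (n = n₀ + ν ξ):
  C₂H₆: 71 − 1(51.83) = 19.17
  O₂: 449 − 3.5(51.83) = 267.6
  N₂: 1689 (inert)
  CO₂: 0 + 2(51.83) = 103.7
  H₂O: 0 + 3(51.83) = 155.5
Total out = 19.17 + 267.6 + 1689 + 103.7 + 155.5 = 2235 mol.

2240 mol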